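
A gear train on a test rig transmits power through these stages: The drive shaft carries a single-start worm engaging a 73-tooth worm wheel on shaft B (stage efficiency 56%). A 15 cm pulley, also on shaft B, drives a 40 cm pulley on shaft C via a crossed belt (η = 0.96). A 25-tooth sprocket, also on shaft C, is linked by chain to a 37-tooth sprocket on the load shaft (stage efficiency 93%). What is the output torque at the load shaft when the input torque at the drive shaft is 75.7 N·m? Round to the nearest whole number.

Worm: ratio = 73/1 = 73; torque at shaft B = 75.7 × 73 × 0.56 = 3094.6 N·m.
Belt: ratio = 40/15 = 2.6667; torque at shaft C = 3094.6 × 2.6667 × 0.96 = 7922.2 N·m.
Chain: ratio = 37/25 = 1.48; torque at the load shaft = 7922.2 × 1.48 × 0.93 = 10904 N·m.

10904 N·m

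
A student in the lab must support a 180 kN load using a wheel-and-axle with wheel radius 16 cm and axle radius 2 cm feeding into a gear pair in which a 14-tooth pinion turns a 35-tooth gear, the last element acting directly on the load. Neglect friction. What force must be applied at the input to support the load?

9 kN

Wheel-and-axle MA = R/r = 16/2 = 8.
Gear pair MA = 35/14 = 2.5.
Combined ideal MA = 8 × 2.5 = 20.
Effort = load / MA = 180 / 20 = 9 kN.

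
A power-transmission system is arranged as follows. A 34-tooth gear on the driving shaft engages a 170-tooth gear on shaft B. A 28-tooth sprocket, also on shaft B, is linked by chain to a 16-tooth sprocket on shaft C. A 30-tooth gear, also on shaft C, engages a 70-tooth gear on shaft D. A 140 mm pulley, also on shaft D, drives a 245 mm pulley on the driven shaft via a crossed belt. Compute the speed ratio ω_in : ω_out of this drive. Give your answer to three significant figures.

Each stage contributes driven/driver: gear mesh 170/34 = 5, chain 16/28 = 0.57143, gear mesh 70/30 = 2.3333, belt 245/140 = 1.75.
Overall: 5 × 0.57143 × 2.3333 × 1.75 = 11.667.

11.7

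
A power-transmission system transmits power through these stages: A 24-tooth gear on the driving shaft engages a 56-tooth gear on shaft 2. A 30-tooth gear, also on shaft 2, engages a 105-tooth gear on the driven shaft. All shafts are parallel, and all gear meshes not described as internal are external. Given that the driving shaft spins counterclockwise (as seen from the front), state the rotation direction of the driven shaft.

counterclockwise

the driving shaft → shaft 2: external mesh, 1 reversal → CW.
shaft 2 → the driven shaft: external mesh, 1 reversal → CCW.
2 reversals in total — an even number — so the driven shaft turns the same way as the driving shaft.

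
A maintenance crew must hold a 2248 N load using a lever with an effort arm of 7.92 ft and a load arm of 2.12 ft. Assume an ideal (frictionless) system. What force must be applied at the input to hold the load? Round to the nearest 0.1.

Lever MA = effort arm / load arm = 7.92/2.12 = 3.7358.
Effort = load / MA = 2248 / 3.7358 = 601.74 N.

601.7 N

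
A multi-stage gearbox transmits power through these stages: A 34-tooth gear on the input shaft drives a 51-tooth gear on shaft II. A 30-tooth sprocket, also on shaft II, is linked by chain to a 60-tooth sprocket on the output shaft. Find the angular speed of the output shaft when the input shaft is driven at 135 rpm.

45 rpm

the input shaft → shaft II (gear mesh, 51/34): 135 ÷ 1.5 = 90 rpm
shaft II → the output shaft (chain, 60/30): 90 ÷ 2 = 45 rpm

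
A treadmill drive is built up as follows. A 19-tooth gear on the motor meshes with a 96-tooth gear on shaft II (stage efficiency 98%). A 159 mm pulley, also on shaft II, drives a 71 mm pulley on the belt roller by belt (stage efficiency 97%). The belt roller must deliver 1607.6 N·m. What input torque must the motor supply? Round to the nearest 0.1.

Overall ratio R = 5.0526 × 0.44654 = 2.2562; overall efficiency η = 0.98 × 0.97 = 0.9506.
Input torque = output torque / (R × η) = 1607.6 / (2.2562 × 0.9506) = 749.55 N·m.

749.6 N·m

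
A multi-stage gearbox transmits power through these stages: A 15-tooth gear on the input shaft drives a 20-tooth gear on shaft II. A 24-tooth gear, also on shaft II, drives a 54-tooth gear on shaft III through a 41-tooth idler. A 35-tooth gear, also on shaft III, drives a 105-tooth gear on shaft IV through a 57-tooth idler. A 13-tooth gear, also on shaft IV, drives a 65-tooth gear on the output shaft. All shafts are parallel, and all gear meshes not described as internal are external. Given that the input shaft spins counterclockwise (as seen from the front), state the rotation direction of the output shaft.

the input shaft → shaft II: external mesh, 1 reversal → CW.
shaft II → shaft III: driver → idler → driven is 2 external meshes, 2 reversals → CW.
shaft III → shaft IV: driver → idler → driven is 2 external meshes, 2 reversals → CW.
shaft IV → the output shaft: external mesh, 1 reversal → CCW.
6 reversals in total — an even number — so the output shaft turns the same way as the input shaft.

counterclockwise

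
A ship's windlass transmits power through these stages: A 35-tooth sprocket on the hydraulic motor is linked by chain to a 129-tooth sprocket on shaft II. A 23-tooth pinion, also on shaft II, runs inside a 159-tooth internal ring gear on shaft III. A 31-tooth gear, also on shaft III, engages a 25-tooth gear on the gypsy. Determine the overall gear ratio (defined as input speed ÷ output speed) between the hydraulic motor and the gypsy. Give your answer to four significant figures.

Each stage contributes driven/driver: chain 129/35 = 3.6857, internal gear 159/23 = 6.913, gear mesh 25/31 = 0.80645.
Overall: 3.6857 × 6.913 × 0.80645 = 20.548.

20.55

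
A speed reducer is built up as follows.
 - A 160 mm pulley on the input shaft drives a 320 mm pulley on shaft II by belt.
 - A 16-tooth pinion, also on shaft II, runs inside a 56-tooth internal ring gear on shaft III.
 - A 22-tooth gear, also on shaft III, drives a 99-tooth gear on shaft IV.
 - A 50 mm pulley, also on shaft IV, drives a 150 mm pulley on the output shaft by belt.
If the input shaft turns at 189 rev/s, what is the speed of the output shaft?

the input shaft → shaft II (belt, 320/160): 189 ÷ 2 = 94.5 rev/s
shaft II → shaft III (internal gear, 56/16): 94.5 ÷ 3.5 = 27 rev/s
shaft III → shaft IV (gear mesh, 99/22): 27 ÷ 4.5 = 6 rev/s
shaft IV → the output shaft (belt, 150/50): 6 ÷ 3 = 2 rev/s

2 rev/s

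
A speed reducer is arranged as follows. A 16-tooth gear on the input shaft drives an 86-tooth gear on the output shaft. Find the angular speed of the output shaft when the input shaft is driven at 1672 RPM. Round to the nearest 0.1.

311.1 RPM

gear mesh 86/16 = 5.375 → 1672/5.375 = 311.07 RPM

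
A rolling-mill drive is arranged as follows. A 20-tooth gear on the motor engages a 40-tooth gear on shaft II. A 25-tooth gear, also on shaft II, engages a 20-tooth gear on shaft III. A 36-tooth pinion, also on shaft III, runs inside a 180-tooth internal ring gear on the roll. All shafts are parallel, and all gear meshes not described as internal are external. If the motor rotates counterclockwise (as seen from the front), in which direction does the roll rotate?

the motor → shaft II: external mesh, 1 reversal → CW.
shaft II → shaft III: external mesh, 1 reversal → CCW.
shaft III → the roll: internal mesh, same direction → CCW.
2 reversals in total — an even number — so the roll turns the same way as the motor.

counterclockwise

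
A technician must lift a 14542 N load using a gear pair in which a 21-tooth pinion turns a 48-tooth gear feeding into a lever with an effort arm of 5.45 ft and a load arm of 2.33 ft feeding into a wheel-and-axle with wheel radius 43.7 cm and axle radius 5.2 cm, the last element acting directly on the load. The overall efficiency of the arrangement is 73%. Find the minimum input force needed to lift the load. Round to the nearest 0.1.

443.4 N

Gear pair MA = 48/21 = 2.2857.
Lever MA = effort arm / load arm = 5.45/2.33 = 2.3391.
Wheel-and-axle MA = R/r = 43.7/5.2 = 8.4038.
Combined ideal MA = 2.2857 × 2.3391 × 8.4038 = 44.93.
Actual MA = 44.93 × 0.73 = 32.799.
Effort = load / actual MA = 14542 / 32.799 = 443.36 N.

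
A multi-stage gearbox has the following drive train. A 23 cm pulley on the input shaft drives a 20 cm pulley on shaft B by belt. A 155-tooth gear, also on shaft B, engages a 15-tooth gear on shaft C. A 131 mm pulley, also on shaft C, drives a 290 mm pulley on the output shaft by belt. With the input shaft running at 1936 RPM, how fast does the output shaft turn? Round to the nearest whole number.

belt 20/23 = 0.86957 → 1936/0.86957 = 2226.4 RPM
gear mesh 15/155 = 0.096774 → 2226.4/0.096774 = 23006 RPM
belt 290/131 = 2.2137 → 23006/2.2137 = 10392 RPM

10392 RPM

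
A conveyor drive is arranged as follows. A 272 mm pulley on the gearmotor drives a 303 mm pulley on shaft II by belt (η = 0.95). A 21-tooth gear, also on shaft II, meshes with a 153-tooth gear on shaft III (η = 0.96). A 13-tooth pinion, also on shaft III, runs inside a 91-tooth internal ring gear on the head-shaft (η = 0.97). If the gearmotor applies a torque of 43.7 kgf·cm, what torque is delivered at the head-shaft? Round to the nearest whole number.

After the belt (303/272): 43.7 × 1.114 × 0.95 = 46.246 kgf·cm
After the gear mesh (153/21): 46.246 × 7.2857 × 0.96 = 323.46 kgf·cm
After the internal gear (91/13): 323.46 × 7 × 0.97 = 2196.3 kgf·cm

2196 kgf·cm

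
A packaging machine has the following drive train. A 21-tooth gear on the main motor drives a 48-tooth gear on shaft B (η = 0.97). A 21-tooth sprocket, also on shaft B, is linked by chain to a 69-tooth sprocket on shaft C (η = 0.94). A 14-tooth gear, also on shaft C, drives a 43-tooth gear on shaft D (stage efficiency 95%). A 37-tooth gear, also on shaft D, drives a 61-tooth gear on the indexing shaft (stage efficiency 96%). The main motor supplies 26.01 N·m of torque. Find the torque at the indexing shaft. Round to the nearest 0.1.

gear mesh 48/21 = 2.2857 → τ = 26.01·2.2857·0.97 = 57.668 N·m
chain 69/21 = 3.2857 → τ = 57.668·3.2857·0.94 = 178.11 N·m
gear mesh 43/14 = 3.0714 → τ = 178.11·3.0714·0.95 = 519.7 N·m
gear mesh 61/37 = 1.6486 → τ = 519.7·1.6486·0.96 = 822.54 N·m

822.5 N·m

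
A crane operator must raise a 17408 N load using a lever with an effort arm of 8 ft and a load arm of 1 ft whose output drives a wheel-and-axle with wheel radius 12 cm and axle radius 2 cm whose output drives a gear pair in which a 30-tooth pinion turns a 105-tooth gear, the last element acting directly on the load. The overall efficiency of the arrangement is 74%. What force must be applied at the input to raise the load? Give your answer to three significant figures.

Lever MA = effort arm / load arm = 8/1 = 8.
Wheel-and-axle MA = R/r = 12/2 = 6.
Gear pair MA = 105/30 = 3.5.
Combined ideal MA = 8 × 6 × 3.5 = 168.
Actual MA = 168 × 0.74 = 124.32.
Effort = load / actual MA = 17408 / 124.32 = 140.03 N.

140 N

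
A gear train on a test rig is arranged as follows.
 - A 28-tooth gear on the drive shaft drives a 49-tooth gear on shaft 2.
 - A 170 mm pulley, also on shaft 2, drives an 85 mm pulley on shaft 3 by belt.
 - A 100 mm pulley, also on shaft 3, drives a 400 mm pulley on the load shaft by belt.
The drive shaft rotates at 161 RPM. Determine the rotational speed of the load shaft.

gear mesh 49/28 = 1.75 → 161/1.75 = 92 RPM
belt 85/170 = 0.5 → 92/0.5 = 184 RPM
belt 400/100 = 4 → 184/4 = 46 RPM

46 RPM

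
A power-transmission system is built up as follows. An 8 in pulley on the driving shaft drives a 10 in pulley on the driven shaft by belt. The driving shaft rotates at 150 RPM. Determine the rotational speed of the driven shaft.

belt 10/8 = 1.25 → 150/1.25 = 120 RPM

120 RPM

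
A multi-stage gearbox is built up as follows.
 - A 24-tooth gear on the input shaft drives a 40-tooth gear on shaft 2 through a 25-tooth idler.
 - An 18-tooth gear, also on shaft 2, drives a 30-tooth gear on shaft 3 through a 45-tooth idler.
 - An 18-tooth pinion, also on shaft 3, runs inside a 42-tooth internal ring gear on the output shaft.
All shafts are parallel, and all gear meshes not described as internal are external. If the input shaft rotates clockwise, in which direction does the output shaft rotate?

clockwise

the input shaft → shaft 2: driver → idler → driven is 2 external meshes, 2 reversals → CW.
shaft 2 → shaft 3: driver → idler → driven is 2 external meshes, 2 reversals → CW.
shaft 3 → the output shaft: internal mesh, same direction → CW.
4 reversals in total — an even number — so the output shaft turns the same way as the input shaft.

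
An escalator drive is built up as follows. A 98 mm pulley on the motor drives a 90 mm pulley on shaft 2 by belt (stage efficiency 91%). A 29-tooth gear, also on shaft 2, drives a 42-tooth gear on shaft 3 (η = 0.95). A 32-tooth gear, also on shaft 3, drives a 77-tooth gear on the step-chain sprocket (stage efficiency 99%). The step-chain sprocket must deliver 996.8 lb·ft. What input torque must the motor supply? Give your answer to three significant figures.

Overall ratio R = 0.91837 × 1.4483 × 2.4062 = 3.2004; overall efficiency η = 0.91 × 0.95 × 0.99 = 0.8559.
Input torque = output torque / (R × η) = 996.8 / (3.2004 × 0.8559) = 363.91 lb·ft.

364 lb·ft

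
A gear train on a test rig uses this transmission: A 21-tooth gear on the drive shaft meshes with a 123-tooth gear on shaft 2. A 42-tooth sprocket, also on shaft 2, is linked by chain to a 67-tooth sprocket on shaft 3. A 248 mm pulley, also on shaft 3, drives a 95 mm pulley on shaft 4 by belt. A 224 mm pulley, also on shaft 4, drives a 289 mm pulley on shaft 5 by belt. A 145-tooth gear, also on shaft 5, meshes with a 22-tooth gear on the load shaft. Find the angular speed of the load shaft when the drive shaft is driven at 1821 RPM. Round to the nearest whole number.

2599 RPM

gear mesh 123/21 = 5.8571 → 1821/5.8571 = 310.9 RPM
chain 67/42 = 1.5952 → 310.9/1.5952 = 194.89 RPM
belt 95/248 = 0.38306 → 194.89/0.38306 = 508.78 RPM
belt 289/224 = 1.2902 → 508.78/1.2902 = 394.35 RPM
gear mesh 22/145 = 0.15172 → 394.35/0.15172 = 2599.1 RPM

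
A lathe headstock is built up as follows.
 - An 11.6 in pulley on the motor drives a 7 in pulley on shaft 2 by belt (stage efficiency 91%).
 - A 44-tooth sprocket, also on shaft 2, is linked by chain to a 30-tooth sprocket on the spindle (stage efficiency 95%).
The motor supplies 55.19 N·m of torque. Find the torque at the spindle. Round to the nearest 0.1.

Belt: ratio = 7/11.6 = 0.60345; torque at shaft 2 = 55.19 × 0.60345 × 0.91 = 30.307 N·m.
Chain: ratio = 30/44 = 0.68182; torque at the spindle = 30.307 × 0.68182 × 0.95 = 19.631 N·m.

19.6 N·m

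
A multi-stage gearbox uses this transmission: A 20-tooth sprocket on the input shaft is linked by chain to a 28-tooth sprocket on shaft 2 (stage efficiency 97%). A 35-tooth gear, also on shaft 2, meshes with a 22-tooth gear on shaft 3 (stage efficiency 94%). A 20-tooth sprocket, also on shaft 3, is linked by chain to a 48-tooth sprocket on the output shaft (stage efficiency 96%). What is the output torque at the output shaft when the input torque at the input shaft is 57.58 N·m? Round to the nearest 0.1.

106.4 N·m

chain 28/20 = 1.4 → τ = 57.58·1.4·0.97 = 78.194 N·m
gear mesh 22/35 = 0.62857 → τ = 78.194·0.62857·0.94 = 46.201 N·m
chain 48/20 = 2.4 → τ = 46.201·2.4·0.96 = 106.45 N·m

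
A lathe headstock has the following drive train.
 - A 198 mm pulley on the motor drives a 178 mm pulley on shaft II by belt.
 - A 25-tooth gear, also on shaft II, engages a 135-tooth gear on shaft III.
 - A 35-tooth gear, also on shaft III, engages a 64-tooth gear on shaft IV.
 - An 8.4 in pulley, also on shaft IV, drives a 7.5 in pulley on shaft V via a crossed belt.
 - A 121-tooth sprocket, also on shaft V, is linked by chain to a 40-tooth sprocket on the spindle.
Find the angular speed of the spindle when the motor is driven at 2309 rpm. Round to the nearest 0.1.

881.3 rpm

the motor → shaft II (belt, 178/198): 2309 ÷ 0.89899 = 2568.4 rpm
shaft II → shaft III (gear mesh, 135/25): 2568.4 ÷ 5.4 = 475.64 rpm
shaft III → shaft IV (gear mesh, 64/35): 475.64 ÷ 1.8286 = 260.11 rpm
shaft IV → shaft V (belt, 7.5/8.4): 260.11 ÷ 0.89286 = 291.33 rpm
shaft V → the spindle (chain, 40/121): 291.33 ÷ 0.33058 = 881.27 rpm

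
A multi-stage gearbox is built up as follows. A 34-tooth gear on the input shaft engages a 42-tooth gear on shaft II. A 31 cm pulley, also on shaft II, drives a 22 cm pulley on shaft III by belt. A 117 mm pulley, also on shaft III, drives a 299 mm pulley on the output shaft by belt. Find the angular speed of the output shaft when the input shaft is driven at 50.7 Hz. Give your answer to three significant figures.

the input shaft → shaft II (gear mesh, 42/34): 50.7 ÷ 1.2353 = 41.043 Hz
shaft II → shaft III (belt, 22/31): 41.043 ÷ 0.70968 = 57.833 Hz
shaft III → the output shaft (belt, 299/117): 57.833 ÷ 2.5556 = 22.63 Hz

22.6 Hz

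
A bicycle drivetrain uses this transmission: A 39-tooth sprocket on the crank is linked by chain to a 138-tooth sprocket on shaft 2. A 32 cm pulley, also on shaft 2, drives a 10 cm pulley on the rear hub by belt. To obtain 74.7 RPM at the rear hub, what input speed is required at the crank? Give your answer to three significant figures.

Overall ratio R = 3.5385 × 0.3125 = 1.1058.
Required input speed = output speed × R = 74.7 × 1.1058 = 82.601 RPM.

82.6 RPM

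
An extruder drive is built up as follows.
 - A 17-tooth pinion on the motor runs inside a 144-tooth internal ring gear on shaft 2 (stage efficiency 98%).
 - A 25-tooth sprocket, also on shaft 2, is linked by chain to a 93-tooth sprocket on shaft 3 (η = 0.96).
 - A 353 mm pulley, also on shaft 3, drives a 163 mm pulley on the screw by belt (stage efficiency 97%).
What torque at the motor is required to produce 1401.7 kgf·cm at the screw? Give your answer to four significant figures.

Overall ratio R = 8.4706 × 3.72 × 0.46176 = 14.55; overall efficiency η = 0.98 × 0.96 × 0.97 = 0.9126.
Input torque = output torque / (R × η) = 1401.7 / (14.55 × 0.9126) = 105.56 kgf·cm.

105.6 kgf·cm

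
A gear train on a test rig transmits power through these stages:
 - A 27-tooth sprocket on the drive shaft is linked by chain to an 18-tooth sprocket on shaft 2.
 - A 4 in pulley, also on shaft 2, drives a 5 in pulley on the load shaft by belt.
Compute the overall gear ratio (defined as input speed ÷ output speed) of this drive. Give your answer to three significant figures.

Each stage contributes driven/driver: chain 18/27 = 0.66667, belt 5/4 = 1.25.
Overall: 0.66667 × 1.25 = 0.83333.

0.833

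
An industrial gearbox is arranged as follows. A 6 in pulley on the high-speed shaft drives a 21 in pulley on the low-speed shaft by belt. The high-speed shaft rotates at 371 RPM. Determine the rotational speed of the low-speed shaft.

belt 21/6 = 3.5 → 371/3.5 = 106 RPM

106 RPM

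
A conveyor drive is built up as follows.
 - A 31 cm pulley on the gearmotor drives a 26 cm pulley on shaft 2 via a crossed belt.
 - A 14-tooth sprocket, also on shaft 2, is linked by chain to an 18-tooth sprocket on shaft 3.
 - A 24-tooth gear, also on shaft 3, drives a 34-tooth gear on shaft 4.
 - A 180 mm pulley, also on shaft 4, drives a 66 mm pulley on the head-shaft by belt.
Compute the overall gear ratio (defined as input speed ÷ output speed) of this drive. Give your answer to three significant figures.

0.560

Each stage contributes driven/driver: belt 26/31 = 0.83871, chain 18/14 = 1.2857, gear mesh 34/24 = 1.4167, belt 66/180 = 0.36667.
Overall: 0.83871 × 1.2857 × 1.4167 × 0.36667 = 0.56014.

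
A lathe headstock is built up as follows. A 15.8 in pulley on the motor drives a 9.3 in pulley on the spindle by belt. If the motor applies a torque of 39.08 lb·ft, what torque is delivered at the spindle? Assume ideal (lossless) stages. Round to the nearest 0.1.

23.0 lb·ft

belt 9.3/15.8 = 0.58861 → τ = 39.08·0.58861 = 23.003 lb·ft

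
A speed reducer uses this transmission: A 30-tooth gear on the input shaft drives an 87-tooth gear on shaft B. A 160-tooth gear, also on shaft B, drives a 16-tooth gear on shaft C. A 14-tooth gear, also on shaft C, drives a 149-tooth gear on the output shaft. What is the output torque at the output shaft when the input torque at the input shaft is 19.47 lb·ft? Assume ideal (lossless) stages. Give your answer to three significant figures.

gear mesh 87/30 = 2.9 → τ = 19.47·2.9 = 56.463 lb·ft
gear mesh 16/160 = 0.1 → τ = 56.463·0.1 = 5.6463 lb·ft
gear mesh 149/14 = 10.643 → τ = 5.6463·10.643 = 60.093 lb·ft

60.1 lb·ft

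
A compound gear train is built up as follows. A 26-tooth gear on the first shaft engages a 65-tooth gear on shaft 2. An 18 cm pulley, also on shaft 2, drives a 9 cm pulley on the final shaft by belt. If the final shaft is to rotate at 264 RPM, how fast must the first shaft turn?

Overall ratio R = 2.5 × 0.5 = 1.25.
Required input speed = output speed × R = 264 × 1.25 = 330 RPM.

330 RPM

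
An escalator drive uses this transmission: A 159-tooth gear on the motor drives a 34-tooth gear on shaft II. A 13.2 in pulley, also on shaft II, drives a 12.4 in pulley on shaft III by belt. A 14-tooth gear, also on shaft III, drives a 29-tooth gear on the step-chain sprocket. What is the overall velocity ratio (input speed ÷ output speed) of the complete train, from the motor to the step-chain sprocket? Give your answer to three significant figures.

0.416

Each stage contributes driven/driver: gear mesh 34/159 = 0.21384, belt 12.4/13.2 = 0.93939, gear mesh 29/14 = 2.0714.
Overall: 0.21384 × 0.93939 × 2.0714 = 0.4161.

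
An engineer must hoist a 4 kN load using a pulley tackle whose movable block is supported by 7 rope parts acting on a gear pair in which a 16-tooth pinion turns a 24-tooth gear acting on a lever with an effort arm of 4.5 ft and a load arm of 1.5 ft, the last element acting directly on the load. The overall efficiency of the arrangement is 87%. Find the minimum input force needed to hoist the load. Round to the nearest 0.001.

Block-and-tackle MA = number of supporting rope parts = 7.
Gear pair MA = 24/16 = 1.5.
Lever MA = effort arm / load arm = 4.5/1.5 = 3.
Combined ideal MA = 7 × 1.5 × 3 = 31.5.
Actual MA = 31.5 × 0.87 = 27.405.
Effort = load / actual MA = 4 / 27.405 = 0.14596 kN.

0.146 kN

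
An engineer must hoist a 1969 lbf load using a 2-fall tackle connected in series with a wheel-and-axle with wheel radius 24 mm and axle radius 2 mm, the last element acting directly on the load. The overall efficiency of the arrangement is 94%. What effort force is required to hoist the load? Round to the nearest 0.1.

87.3 lbf

Block-and-tackle MA = number of supporting rope parts = 2.
Wheel-and-axle MA = R/r = 24/2 = 12.
Combined ideal MA = 2 × 12 = 24.
Actual MA = 24 × 0.94 = 22.56.
Effort = load / actual MA = 1969 / 22.56 = 87.278 lbf.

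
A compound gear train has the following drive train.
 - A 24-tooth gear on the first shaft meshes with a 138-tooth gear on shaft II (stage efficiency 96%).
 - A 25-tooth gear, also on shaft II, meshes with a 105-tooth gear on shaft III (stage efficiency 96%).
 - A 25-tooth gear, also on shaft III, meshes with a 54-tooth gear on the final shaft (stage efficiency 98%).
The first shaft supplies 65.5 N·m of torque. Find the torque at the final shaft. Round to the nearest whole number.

3086 N·m

After the gear mesh (138/24): 65.5 × 5.75 × 0.96 = 361.56 N·m
After the gear mesh (105/25): 361.56 × 4.2 × 0.96 = 1457.8 N·m
After the gear mesh (54/25): 1457.8 × 2.16 × 0.98 = 3085.9 N·m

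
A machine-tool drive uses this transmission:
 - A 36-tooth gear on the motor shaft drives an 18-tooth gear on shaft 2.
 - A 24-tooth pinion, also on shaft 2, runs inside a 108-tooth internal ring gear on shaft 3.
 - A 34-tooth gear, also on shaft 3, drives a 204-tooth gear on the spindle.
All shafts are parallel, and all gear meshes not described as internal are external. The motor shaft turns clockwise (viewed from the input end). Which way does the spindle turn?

the motor shaft → shaft 2: external mesh, 1 reversal → CCW.
shaft 2 → shaft 3: internal mesh, same direction → CCW.
shaft 3 → the spindle: external mesh, 1 reversal → CW.
2 reversals in total — an even number — so the spindle turns the same way as the motor shaft.

clockwise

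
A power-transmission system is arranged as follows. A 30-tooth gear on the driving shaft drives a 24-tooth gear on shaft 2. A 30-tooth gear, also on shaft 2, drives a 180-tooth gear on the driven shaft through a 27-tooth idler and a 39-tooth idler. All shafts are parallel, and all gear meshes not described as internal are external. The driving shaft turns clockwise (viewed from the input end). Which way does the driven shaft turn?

clockwise

the driving shaft → shaft 2: external mesh, 1 reversal → CCW.
shaft 2 → the driven shaft: driver → idler → idler → driven is 3 external meshes, 3 reversals → CW.
4 reversals in total — an even number — so the driven shaft turns the same way as the driving shaft.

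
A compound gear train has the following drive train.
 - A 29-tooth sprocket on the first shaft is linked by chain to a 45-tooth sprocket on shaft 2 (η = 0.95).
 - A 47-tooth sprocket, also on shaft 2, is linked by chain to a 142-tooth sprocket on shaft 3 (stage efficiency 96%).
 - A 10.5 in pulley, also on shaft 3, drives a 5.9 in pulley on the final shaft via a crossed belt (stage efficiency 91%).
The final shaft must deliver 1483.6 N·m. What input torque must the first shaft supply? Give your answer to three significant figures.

679 N·m

Overall ratio R = 1.5517 × 3.0213 × 0.5619 = 2.6343; overall efficiency η = 0.95 × 0.96 × 0.91 = 0.8299.
Input torque = output torque / (R × η) = 1483.6 / (2.6343 × 0.8299) = 678.6 N·m.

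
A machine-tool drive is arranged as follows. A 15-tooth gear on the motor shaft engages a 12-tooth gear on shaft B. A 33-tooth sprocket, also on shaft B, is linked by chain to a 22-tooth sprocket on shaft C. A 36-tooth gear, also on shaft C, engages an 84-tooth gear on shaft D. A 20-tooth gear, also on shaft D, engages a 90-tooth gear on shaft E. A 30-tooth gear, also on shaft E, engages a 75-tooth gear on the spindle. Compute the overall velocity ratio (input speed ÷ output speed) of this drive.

14

Each stage contributes driven/driver: gear mesh 12/15 = 0.8, chain 22/33 = 0.66667, gear mesh 84/36 = 2.3333, gear mesh 90/20 = 4.5, gear mesh 75/30 = 2.5.
Overall: 0.8 × 0.66667 × 2.3333 × 4.5 × 2.5 = 14.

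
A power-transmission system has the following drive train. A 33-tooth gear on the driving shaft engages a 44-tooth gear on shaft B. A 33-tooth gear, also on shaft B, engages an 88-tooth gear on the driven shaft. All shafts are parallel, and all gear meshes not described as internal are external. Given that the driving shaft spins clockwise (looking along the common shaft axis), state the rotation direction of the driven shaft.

clockwise

the driving shaft → shaft B: external mesh, 1 reversal → CCW.
shaft B → the driven shaft: external mesh, 1 reversal → CW.
2 reversals in total — an even number — so the driven shaft turns the same way as the driving shaft.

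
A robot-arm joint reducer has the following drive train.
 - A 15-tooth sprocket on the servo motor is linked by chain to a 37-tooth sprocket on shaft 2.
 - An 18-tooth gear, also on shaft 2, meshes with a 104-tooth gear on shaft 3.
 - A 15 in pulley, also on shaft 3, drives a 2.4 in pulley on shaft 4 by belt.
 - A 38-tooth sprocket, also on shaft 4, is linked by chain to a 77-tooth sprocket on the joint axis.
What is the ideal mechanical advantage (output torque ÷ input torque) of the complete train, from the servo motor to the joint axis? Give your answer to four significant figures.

4.621

Each stage contributes driven/driver: chain 37/15 = 2.4667, gear mesh 104/18 = 5.7778, belt 2.4/15 = 0.16, chain 77/38 = 2.0263.
Overall: 2.4667 × 5.7778 × 0.16 × 2.0263 = 4.6206.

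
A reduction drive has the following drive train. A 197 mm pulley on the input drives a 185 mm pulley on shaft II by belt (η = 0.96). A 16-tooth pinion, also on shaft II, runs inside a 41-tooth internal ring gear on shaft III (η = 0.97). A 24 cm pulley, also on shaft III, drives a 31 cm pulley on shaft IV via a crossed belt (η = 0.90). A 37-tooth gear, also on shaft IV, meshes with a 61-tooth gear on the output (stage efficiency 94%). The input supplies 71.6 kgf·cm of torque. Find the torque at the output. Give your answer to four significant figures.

After the belt (185/197): 71.6 × 0.93909 × 0.96 = 64.549 kgf·cm
After the internal gear (41/16): 64.549 × 2.5625 × 0.97 = 160.44 kgf·cm
After the belt (31/24): 160.44 × 1.2917 × 0.90 = 186.52 kgf·cm
After the gear mesh (61/37): 186.52 × 1.6486 × 0.94 = 289.05 kgf·cm

289.1 kgf·cm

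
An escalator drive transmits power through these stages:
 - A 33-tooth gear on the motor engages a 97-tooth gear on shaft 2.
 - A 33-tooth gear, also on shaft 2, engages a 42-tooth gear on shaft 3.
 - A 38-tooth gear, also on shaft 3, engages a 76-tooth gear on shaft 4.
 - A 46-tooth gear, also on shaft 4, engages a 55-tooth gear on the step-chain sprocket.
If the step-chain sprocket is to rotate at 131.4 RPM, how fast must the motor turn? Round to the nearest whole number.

1176 RPM

Overall ratio R = 2.9394 × 1.2727 × 2 × 1.1957 = 8.946.
Required input speed = output speed × R = 131.4 × 8.946 = 1175.5 RPM.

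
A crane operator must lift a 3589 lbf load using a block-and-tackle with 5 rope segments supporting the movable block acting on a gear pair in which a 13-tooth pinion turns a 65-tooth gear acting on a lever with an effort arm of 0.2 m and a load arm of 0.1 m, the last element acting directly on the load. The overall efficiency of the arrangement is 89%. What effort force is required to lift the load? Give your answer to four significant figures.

Block-and-tackle MA = number of supporting rope parts = 5.
Gear pair MA = 65/13 = 5.
Lever MA = effort arm / load arm = 0.2/0.1 = 2.
Combined ideal MA = 5 × 5 × 2 = 50.
Actual MA = 50 × 0.89 = 44.5.
Effort = load / actual MA = 3589 / 44.5 = 80.652 lbf.

80.65 lbf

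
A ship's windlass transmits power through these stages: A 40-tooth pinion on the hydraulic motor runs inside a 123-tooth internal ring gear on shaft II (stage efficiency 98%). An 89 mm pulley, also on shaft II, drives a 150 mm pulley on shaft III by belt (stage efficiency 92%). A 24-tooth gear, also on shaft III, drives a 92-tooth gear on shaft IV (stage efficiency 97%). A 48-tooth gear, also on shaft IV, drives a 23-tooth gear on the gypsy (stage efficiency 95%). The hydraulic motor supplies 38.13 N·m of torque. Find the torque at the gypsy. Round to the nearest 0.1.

Internal gear: ratio = 123/40 = 3.075; torque at shaft II = 38.13 × 3.075 × 0.98 = 114.9 N·m.
Belt: ratio = 150/89 = 1.6854; torque at shaft III = 114.9 × 1.6854 × 0.92 = 178.17 N·m.
Gear mesh: ratio = 92/24 = 3.8333; torque at shaft IV = 178.17 × 3.8333 × 0.97 = 662.48 N·m.
Gear mesh: ratio = 23/48 = 0.47917; torque at the gypsy = 662.48 × 0.47917 × 0.95 = 301.57 N·m.

301.6 N·m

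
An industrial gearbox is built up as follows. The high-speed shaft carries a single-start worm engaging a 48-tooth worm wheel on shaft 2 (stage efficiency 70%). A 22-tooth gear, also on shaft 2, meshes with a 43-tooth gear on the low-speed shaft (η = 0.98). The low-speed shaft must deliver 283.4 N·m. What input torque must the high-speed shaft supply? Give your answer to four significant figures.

Overall ratio R = 48 × 1.9545 = 93.818; overall efficiency η = 0.70 × 0.98 = 0.6860.
Input torque = output torque / (R × η) = 283.4 / (93.818 × 0.6860) = 4.4034 N·m.

4.403 N·m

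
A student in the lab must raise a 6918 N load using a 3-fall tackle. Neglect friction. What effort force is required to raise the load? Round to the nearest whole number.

Block-and-tackle MA = number of supporting rope parts = 3.
Effort = load / MA = 6918 / 3 = 2306 N.

2306 N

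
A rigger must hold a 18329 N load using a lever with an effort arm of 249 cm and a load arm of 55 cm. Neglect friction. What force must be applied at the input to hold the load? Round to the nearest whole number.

Lever MA = effort arm / load arm = 249/55 = 4.5273.
Effort = load / MA = 18329 / 4.5273 = 4048.6 N.

4049 N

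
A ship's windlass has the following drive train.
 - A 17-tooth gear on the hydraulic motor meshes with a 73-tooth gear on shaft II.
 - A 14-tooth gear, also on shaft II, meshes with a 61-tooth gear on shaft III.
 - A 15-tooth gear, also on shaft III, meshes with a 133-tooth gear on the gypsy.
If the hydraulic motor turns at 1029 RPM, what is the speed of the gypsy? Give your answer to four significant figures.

6.203 RPM

Gear mesh: ratio = 73/17 = 4.2941, so shaft II turns at 1029 / 4.2941 = 239.63 RPM.
Gear mesh: ratio = 61/14 = 4.3571, so shaft III turns at 239.63 / 4.3571 = 54.997 RPM.
Gear mesh: ratio = 133/15 = 8.8667, so the gypsy turns at 54.997 / 8.8667 = 6.2027 RPM.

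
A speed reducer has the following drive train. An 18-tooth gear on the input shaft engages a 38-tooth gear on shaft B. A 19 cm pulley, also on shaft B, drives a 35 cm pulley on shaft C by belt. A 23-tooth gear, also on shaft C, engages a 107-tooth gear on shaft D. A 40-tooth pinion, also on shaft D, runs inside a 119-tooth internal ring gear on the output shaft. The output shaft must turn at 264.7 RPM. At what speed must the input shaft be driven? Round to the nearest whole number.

14247 RPM

Overall ratio R = 2.1111 × 1.8421 × 4.6522 × 2.975 = 53.823.
Required input speed = output speed × R = 264.7 × 53.823 = 14247 RPM.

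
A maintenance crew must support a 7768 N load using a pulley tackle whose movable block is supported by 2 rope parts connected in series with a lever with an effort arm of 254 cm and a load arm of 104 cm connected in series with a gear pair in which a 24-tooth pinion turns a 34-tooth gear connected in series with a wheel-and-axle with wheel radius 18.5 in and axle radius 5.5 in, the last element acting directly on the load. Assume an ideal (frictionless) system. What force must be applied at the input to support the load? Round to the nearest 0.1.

Block-and-tackle MA = number of supporting rope parts = 2.
Lever MA = effort arm / load arm = 254/104 = 2.4423.
Gear pair MA = 34/24 = 1.4167.
Wheel-and-axle MA = R/r = 18.5/5.5 = 3.3636.
Combined ideal MA = 2 × 2.4423 × 1.4167 × 3.3636 = 23.276.
Effort = load / MA = 7768 / 23.276 = 333.74 N.

333.7 N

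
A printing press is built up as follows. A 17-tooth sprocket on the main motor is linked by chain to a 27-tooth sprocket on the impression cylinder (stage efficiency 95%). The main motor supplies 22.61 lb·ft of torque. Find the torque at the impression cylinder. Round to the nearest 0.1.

Chain: ratio = 27/17 = 1.5882; torque at the impression cylinder = 22.61 × 1.5882 × 0.95 = 34.114 lb·ft.

34.1 lb·ft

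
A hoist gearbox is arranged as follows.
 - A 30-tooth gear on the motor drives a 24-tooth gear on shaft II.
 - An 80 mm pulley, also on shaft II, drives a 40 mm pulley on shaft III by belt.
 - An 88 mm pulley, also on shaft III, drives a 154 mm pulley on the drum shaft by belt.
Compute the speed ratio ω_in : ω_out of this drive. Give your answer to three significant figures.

Each stage contributes driven/driver: gear mesh 24/30 = 0.8, belt 40/80 = 0.5, belt 154/88 = 1.75.
Overall: 0.8 × 0.5 × 1.75 = 0.7.

0.700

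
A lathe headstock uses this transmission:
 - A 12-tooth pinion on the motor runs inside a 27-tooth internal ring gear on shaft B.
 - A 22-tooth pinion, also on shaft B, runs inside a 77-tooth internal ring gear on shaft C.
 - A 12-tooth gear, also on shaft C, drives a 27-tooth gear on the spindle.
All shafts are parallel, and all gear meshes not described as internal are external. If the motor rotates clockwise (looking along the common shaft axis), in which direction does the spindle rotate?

counterclockwise

the motor → shaft B: internal mesh, same direction → CW.
shaft B → shaft C: internal mesh, same direction → CW.
shaft C → the spindle: external mesh, 1 reversal → CCW.
1 reversal in total — an odd number — so the spindle turns opposite to the motor.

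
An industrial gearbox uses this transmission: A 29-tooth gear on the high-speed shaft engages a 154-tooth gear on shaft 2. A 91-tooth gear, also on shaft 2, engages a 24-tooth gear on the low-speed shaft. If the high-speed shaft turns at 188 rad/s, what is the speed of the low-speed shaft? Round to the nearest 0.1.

134.2 rad/s

gear mesh 154/29 = 5.3103 → 188/5.3103 = 35.403 rad/s
gear mesh 24/91 = 0.26374 → 35.403/0.26374 = 134.23 rad/s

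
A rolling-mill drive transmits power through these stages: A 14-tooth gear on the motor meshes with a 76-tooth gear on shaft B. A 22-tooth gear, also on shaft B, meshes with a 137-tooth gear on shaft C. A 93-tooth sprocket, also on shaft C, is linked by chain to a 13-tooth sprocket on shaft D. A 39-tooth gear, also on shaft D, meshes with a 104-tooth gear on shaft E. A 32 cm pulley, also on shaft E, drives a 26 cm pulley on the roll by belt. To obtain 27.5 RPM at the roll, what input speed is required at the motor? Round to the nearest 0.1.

281.6 RPM

Overall ratio R = 5.4286 × 6.2273 × 0.13978 × 2.6667 × 0.8125 = 10.238.
Required input speed = output speed × R = 27.5 × 10.238 = 281.56 RPM.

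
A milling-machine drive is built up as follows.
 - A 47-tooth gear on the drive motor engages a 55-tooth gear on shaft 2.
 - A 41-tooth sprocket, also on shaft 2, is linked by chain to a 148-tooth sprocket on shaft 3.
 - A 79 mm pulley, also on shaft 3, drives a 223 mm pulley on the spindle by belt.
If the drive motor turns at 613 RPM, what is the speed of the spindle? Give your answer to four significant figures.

51.41 RPM

gear mesh 55/47 = 1.1702 → 613/1.1702 = 523.84 RPM
chain 148/41 = 3.6098 → 523.84/3.6098 = 145.12 RPM
belt 223/79 = 2.8228 → 145.12/2.8228 = 51.409 RPM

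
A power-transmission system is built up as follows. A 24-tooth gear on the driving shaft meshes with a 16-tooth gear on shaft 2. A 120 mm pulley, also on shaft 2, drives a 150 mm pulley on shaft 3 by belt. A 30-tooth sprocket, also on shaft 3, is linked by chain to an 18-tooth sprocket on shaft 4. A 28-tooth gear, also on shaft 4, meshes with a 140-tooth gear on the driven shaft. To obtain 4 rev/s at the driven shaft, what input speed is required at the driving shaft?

10 rev/s

Overall ratio R = 0.66667 × 1.25 × 0.6 × 5 = 2.5.
Required input speed = output speed × R = 4 × 2.5 = 10 rev/s.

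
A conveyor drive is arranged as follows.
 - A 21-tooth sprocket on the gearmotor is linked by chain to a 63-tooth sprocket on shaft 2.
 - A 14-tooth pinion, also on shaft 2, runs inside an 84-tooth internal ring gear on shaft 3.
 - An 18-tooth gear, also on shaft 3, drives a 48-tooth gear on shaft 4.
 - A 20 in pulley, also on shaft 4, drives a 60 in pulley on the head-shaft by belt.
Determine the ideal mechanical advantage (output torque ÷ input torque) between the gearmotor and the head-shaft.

Each stage contributes driven/driver: chain 63/21 = 3, internal gear 84/14 = 6, gear mesh 48/18 = 2.6667, belt 60/20 = 3.
Overall: 3 × 6 × 2.6667 × 3 = 144.

144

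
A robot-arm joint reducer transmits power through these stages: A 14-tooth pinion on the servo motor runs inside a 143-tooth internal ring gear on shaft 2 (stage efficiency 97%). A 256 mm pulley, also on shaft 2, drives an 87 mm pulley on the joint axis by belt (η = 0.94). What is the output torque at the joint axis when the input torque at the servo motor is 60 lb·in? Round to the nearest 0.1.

189.9 lb·in

internal gear 143/14 = 10.214 → τ = 60·10.214·0.97 = 594.47 lb·in
belt 87/256 = 0.33984 → τ = 594.47·0.33984·0.94 = 189.91 lb·in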